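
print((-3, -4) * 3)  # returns (-3, -4, -3, -4, -3, -4)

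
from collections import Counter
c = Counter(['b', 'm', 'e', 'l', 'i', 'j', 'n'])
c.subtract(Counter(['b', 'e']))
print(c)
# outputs Counter({'m': 1, 'l': 1, 'i': 1, 'j': 1, 'n': 1, 'b': 0, 'e': 0})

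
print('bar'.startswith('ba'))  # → True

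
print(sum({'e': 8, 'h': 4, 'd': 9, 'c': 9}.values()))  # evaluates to 30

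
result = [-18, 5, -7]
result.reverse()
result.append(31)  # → [-7, 5, -18, 31]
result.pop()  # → 31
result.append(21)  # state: [-7, 5, -18, 21]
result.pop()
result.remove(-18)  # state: [-7, 5]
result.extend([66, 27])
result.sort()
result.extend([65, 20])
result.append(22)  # [-7, 5, 27, 66, 65, 20, 22]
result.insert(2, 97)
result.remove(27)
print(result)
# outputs [-7, 5, 97, 66, 65, 20, 22]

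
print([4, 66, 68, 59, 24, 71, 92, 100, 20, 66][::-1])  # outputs [66, 20, 100, 92, 71, 24, 59, 68, 66, 4]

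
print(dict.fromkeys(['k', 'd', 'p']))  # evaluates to {'k': None, 'd': None, 'p': None}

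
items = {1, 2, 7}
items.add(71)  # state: {1, 2, 7, 71}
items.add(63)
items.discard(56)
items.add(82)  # {1, 2, 7, 63, 71, 82}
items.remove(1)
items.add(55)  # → {2, 7, 55, 63, 71, 82}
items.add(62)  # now {2, 7, 55, 62, 63, 71, 82}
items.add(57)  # {2, 7, 55, 57, 62, 63, 71, 82}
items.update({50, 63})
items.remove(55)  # {2, 7, 50, 57, 62, 63, 71, 82}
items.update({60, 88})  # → {2, 7, 50, 57, 60, 62, 63, 71, 82, 88}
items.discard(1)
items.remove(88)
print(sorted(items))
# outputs [2, 7, 50, 57, 60, 62, 63, 71, 82]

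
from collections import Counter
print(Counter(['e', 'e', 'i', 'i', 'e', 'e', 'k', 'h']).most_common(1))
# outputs [('e', 4)]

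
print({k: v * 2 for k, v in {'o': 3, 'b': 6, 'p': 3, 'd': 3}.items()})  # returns {'o': 6, 'b': 12, 'p': 6, 'd': 6}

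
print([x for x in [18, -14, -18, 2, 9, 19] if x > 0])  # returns [18, 2, 9, 19]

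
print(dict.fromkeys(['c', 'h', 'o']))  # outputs {'c': None, 'h': None, 'o': None}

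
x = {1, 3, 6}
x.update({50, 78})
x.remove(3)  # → {1, 6, 50, 78}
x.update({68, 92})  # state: {1, 6, 50, 68, 78, 92}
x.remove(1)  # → {6, 50, 68, 78, 92}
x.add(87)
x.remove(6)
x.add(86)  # {50, 68, 78, 86, 87, 92}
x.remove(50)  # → {68, 78, 86, 87, 92}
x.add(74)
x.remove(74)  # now {68, 78, 86, 87, 92}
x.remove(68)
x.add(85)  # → {78, 85, 86, 87, 92}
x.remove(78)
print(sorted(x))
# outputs [85, 86, 87, 92]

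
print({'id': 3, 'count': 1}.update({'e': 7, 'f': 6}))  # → None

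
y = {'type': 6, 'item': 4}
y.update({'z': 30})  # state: {'type': 6, 'item': 4, 'z': 30}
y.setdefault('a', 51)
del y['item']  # {'type': 6, 'z': 30, 'a': 51}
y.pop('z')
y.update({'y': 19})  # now {'type': 6, 'a': 51, 'y': 19}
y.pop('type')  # 6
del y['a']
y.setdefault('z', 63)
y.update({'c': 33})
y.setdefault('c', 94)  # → 33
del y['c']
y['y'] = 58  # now {'y': 58, 'z': 63}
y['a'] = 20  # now {'y': 58, 'z': 63, 'a': 20}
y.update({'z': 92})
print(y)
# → {'y': 58, 'z': 92, 'a': 20}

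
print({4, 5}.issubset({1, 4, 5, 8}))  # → True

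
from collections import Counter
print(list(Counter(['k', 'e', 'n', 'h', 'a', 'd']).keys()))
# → ['k', 'e', 'n', 'h', 'a', 'd']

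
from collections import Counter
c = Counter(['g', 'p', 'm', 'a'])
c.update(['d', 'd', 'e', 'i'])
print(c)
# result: Counter({'d': 2, 'g': 1, 'p': 1, 'm': 1, 'a': 1, 'e': 1, 'i': 1})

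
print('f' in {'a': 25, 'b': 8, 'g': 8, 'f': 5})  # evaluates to True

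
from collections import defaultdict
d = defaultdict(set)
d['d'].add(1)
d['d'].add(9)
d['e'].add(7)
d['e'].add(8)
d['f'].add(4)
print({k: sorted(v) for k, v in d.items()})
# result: {'d': [1, 9], 'e': [7, 8], 'f': [4]}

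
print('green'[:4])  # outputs gree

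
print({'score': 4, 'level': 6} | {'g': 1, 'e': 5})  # {'score': 4, 'level': 6, 'g': 1, 'e': 5}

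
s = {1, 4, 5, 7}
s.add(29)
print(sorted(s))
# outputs [1, 4, 5, 7, 29]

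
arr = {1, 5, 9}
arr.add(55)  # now {1, 5, 9, 55}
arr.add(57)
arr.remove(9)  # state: {1, 5, 55, 57}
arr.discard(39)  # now {1, 5, 55, 57}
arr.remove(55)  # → {1, 5, 57}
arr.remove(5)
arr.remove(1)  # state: {57}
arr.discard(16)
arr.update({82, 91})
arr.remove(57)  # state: {82, 91}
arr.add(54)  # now {54, 82, 91}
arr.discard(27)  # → {54, 82, 91}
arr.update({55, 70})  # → {54, 55, 70, 82, 91}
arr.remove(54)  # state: {55, 70, 82, 91}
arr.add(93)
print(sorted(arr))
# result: [55, 70, 82, 91, 93]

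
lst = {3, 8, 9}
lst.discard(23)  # {3, 8, 9}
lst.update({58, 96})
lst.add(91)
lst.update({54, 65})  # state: {3, 8, 9, 54, 58, 65, 91, 96}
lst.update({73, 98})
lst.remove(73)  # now {3, 8, 9, 54, 58, 65, 91, 96, 98}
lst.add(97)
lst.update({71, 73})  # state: {3, 8, 9, 54, 58, 65, 71, 73, 91, 96, 97, 98}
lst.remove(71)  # {3, 8, 9, 54, 58, 65, 73, 91, 96, 97, 98}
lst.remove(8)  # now {3, 9, 54, 58, 65, 73, 91, 96, 97, 98}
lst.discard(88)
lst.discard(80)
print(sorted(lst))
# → [3, 9, 54, 58, 65, 73, 91, 96, 97, 98]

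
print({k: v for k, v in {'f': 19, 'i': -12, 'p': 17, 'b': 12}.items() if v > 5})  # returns {'f': 19, 'p': 17, 'b': 12}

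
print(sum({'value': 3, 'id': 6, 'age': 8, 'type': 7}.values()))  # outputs 24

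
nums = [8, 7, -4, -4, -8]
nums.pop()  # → -8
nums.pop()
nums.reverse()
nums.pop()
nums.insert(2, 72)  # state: [-4, 7, 72]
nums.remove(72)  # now [-4, 7]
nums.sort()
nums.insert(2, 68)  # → [-4, 7, 68]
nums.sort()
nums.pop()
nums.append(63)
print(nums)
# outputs [-4, 7, 63]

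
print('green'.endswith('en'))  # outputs True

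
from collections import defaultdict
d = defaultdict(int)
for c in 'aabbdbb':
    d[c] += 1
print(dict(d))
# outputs {'a': 2, 'b': 4, 'd': 1}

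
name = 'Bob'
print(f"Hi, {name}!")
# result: Hi, Bob!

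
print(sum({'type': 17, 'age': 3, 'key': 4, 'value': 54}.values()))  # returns 78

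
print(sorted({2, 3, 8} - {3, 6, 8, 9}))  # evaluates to [2]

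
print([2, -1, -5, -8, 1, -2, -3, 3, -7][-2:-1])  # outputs [3]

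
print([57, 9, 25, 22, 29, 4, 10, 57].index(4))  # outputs 5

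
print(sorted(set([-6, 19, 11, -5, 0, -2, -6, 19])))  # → [-6, -5, -2, 0, 11, 19]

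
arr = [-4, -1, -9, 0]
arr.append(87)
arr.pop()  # 87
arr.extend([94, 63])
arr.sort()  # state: [-9, -4, -1, 0, 63, 94]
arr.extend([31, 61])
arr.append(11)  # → [-9, -4, -1, 0, 63, 94, 31, 61, 11]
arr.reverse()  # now [11, 61, 31, 94, 63, 0, -1, -4, -9]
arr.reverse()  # [-9, -4, -1, 0, 63, 94, 31, 61, 11]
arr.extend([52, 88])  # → [-9, -4, -1, 0, 63, 94, 31, 61, 11, 52, 88]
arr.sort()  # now [-9, -4, -1, 0, 11, 31, 52, 61, 63, 88, 94]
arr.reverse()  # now [94, 88, 63, 61, 52, 31, 11, 0, -1, -4, -9]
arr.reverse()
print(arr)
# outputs [-9, -4, -1, 0, 11, 31, 52, 61, 63, 88, 94]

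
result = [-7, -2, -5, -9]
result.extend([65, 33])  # [-7, -2, -5, -9, 65, 33]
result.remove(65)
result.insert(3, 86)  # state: [-7, -2, -5, 86, -9, 33]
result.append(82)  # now [-7, -2, -5, 86, -9, 33, 82]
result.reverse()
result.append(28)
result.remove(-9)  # [82, 33, 86, -5, -2, -7, 28]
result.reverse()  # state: [28, -7, -2, -5, 86, 33, 82]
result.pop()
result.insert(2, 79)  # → [28, -7, 79, -2, -5, 86, 33]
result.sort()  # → [-7, -5, -2, 28, 33, 79, 86]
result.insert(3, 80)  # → [-7, -5, -2, 80, 28, 33, 79, 86]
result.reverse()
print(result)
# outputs [86, 79, 33, 28, 80, -2, -5, -7]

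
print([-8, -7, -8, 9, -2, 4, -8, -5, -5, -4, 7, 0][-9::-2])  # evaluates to [9, -7]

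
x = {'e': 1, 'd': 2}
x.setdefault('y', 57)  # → 57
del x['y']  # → {'e': 1, 'd': 2}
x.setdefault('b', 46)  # 46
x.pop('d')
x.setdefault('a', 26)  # 26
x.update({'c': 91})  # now {'e': 1, 'b': 46, 'a': 26, 'c': 91}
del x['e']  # {'b': 46, 'a': 26, 'c': 91}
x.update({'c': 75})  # {'b': 46, 'a': 26, 'c': 75}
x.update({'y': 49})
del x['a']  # {'b': 46, 'c': 75, 'y': 49}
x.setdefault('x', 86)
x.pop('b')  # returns 46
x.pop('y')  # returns 49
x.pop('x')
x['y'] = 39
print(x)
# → {'c': 75, 'y': 39}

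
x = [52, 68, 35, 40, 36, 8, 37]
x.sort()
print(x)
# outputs [8, 35, 36, 37, 40, 52, 68]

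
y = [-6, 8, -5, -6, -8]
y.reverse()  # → [-8, -6, -5, 8, -6]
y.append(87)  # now [-8, -6, -5, 8, -6, 87]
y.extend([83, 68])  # [-8, -6, -5, 8, -6, 87, 83, 68]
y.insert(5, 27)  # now [-8, -6, -5, 8, -6, 27, 87, 83, 68]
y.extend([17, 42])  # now [-8, -6, -5, 8, -6, 27, 87, 83, 68, 17, 42]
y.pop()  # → 42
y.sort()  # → [-8, -6, -6, -5, 8, 17, 27, 68, 83, 87]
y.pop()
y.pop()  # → 83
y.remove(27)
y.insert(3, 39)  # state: [-8, -6, -6, 39, -5, 8, 17, 68]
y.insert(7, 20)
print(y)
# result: [-8, -6, -6, 39, -5, 8, 17, 20, 68]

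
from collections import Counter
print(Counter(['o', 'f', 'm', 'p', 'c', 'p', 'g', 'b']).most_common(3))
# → [('p', 2), ('o', 1), ('f', 1)]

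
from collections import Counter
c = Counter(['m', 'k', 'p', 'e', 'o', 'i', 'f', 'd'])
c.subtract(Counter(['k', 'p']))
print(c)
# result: Counter({'m': 1, 'e': 1, 'o': 1, 'i': 1, 'f': 1, 'd': 1, 'k': 0, 'p': 0})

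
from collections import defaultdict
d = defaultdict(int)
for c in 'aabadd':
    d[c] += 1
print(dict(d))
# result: {'a': 3, 'b': 1, 'd': 2}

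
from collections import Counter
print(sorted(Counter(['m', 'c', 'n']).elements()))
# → ['c', 'm', 'n']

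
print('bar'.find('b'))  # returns 0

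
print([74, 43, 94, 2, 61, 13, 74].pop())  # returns 74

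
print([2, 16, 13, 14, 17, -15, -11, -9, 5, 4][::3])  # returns [2, 14, -11, 4]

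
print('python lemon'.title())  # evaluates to Python Lemon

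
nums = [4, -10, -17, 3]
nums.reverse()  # [3, -17, -10, 4]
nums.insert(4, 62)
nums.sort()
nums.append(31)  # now [-17, -10, 3, 4, 62, 31]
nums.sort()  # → [-17, -10, 3, 4, 31, 62]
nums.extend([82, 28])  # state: [-17, -10, 3, 4, 31, 62, 82, 28]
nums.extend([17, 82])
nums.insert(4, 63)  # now [-17, -10, 3, 4, 63, 31, 62, 82, 28, 17, 82]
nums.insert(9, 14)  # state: [-17, -10, 3, 4, 63, 31, 62, 82, 28, 14, 17, 82]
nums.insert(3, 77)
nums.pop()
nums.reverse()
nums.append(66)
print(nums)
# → [17, 14, 28, 82, 62, 31, 63, 4, 77, 3, -10, -17, 66]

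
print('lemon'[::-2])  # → nml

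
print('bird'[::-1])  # drib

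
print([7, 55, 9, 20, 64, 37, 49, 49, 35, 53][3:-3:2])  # [20, 37]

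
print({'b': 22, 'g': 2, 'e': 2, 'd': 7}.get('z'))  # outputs None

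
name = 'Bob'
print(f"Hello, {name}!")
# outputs Hello, Bob!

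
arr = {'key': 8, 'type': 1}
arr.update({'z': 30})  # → {'key': 8, 'type': 1, 'z': 30}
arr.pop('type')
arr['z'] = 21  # {'key': 8, 'z': 21}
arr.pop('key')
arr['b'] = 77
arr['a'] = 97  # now {'z': 21, 'b': 77, 'a': 97}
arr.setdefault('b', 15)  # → 77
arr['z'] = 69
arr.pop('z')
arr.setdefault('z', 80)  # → 80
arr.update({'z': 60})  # {'b': 77, 'a': 97, 'z': 60}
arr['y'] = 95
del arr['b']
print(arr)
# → {'a': 97, 'z': 60, 'y': 95}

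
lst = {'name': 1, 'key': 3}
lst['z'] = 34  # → {'name': 1, 'key': 3, 'z': 34}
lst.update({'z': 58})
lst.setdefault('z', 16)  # 58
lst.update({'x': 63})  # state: {'name': 1, 'key': 3, 'z': 58, 'x': 63}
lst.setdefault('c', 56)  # 56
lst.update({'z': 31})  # {'name': 1, 'key': 3, 'z': 31, 'x': 63, 'c': 56}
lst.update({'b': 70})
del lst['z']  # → {'name': 1, 'key': 3, 'x': 63, 'c': 56, 'b': 70}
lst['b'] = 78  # {'name': 1, 'key': 3, 'x': 63, 'c': 56, 'b': 78}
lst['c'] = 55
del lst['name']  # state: {'key': 3, 'x': 63, 'c': 55, 'b': 78}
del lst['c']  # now {'key': 3, 'x': 63, 'b': 78}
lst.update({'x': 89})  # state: {'key': 3, 'x': 89, 'b': 78}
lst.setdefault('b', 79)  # 78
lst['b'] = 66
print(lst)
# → {'key': 3, 'x': 89, 'b': 66}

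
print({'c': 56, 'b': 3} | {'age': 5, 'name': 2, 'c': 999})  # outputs {'c': 999, 'b': 3, 'age': 5, 'name': 2}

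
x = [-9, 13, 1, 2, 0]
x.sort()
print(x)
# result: [-9, 0, 1, 2, 13]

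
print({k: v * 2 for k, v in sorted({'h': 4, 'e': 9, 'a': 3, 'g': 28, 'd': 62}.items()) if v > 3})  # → {'d': 124, 'e': 18, 'g': 56, 'h': 8}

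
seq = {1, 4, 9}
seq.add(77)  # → {1, 4, 9, 77}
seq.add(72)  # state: {1, 4, 9, 72, 77}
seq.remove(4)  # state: {1, 9, 72, 77}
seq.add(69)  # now {1, 9, 69, 72, 77}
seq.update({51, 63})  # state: {1, 9, 51, 63, 69, 72, 77}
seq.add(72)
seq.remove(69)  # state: {1, 9, 51, 63, 72, 77}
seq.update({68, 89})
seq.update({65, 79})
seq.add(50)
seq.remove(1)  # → {9, 50, 51, 63, 65, 68, 72, 77, 79, 89}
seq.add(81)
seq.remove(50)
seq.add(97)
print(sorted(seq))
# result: [9, 51, 63, 65, 68, 72, 77, 79, 81, 89, 97]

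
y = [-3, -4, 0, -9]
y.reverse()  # [-9, 0, -4, -3]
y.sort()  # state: [-9, -4, -3, 0]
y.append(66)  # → [-9, -4, -3, 0, 66]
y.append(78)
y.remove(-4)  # [-9, -3, 0, 66, 78]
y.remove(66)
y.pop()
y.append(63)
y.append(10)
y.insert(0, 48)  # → [48, -9, -3, 0, 63, 10]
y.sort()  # [-9, -3, 0, 10, 48, 63]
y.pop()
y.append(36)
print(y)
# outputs [-9, -3, 0, 10, 48, 36]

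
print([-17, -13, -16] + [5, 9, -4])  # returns [-17, -13, -16, 5, 9, -4]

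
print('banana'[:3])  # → ban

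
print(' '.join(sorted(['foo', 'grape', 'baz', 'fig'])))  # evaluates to baz fig foo grape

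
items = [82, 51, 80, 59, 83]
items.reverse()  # [83, 59, 80, 51, 82]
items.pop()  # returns 82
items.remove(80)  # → [83, 59, 51]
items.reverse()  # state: [51, 59, 83]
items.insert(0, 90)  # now [90, 51, 59, 83]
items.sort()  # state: [51, 59, 83, 90]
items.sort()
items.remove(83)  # [51, 59, 90]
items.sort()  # [51, 59, 90]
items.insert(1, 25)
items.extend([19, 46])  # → [51, 25, 59, 90, 19, 46]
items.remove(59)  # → [51, 25, 90, 19, 46]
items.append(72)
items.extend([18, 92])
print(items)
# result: [51, 25, 90, 19, 46, 72, 18, 92]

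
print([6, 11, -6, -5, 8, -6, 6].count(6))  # 2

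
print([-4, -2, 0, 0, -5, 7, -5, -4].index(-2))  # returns 1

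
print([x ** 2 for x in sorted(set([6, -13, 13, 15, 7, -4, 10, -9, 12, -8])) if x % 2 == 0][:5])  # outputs [64, 16, 36, 100, 144]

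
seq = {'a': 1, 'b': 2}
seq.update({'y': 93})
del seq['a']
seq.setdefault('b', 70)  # 2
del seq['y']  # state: {'b': 2}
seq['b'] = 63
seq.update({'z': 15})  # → {'b': 63, 'z': 15}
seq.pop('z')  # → 15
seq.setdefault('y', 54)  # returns 54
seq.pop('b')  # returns 63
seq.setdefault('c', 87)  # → 87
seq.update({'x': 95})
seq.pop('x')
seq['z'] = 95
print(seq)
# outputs {'y': 54, 'c': 87, 'z': 95}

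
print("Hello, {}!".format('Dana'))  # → Hello, Dana!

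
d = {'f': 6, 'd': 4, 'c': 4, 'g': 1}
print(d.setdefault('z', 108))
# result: 108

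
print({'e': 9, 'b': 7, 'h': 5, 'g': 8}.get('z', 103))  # 103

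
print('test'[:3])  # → tes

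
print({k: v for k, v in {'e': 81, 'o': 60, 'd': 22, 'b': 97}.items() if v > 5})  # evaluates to {'e': 81, 'o': 60, 'd': 22, 'b': 97}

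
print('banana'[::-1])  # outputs ananab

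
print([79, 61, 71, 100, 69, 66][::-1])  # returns [66, 69, 100, 71, 61, 79]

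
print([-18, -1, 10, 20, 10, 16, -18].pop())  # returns -18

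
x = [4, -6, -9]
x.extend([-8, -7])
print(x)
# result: [4, -6, -9, -8, -7]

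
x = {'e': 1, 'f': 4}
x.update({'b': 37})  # {'e': 1, 'f': 4, 'b': 37}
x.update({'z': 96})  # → {'e': 1, 'f': 4, 'b': 37, 'z': 96}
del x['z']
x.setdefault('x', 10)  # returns 10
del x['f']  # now {'e': 1, 'b': 37, 'x': 10}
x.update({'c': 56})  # {'e': 1, 'b': 37, 'x': 10, 'c': 56}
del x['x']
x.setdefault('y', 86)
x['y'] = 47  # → {'e': 1, 'b': 37, 'c': 56, 'y': 47}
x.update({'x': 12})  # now {'e': 1, 'b': 37, 'c': 56, 'y': 47, 'x': 12}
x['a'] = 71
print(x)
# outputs {'e': 1, 'b': 37, 'c': 56, 'y': 47, 'x': 12, 'a': 71}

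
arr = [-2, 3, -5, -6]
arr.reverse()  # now [-6, -5, 3, -2]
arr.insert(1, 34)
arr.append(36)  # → [-6, 34, -5, 3, -2, 36]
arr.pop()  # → 36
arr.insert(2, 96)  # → [-6, 34, 96, -5, 3, -2]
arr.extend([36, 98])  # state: [-6, 34, 96, -5, 3, -2, 36, 98]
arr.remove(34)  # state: [-6, 96, -5, 3, -2, 36, 98]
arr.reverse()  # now [98, 36, -2, 3, -5, 96, -6]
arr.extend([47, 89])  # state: [98, 36, -2, 3, -5, 96, -6, 47, 89]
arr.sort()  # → [-6, -5, -2, 3, 36, 47, 89, 96, 98]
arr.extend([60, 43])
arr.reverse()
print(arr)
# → [43, 60, 98, 96, 89, 47, 36, 3, -2, -5, -6]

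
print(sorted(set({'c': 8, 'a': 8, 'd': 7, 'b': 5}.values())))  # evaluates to [5, 7, 8]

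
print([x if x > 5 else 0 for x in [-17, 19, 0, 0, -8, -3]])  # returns [0, 19, 0, 0, 0, 0]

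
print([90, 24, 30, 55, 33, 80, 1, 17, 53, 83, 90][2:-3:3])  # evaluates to [30, 80]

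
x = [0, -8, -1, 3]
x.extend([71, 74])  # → [0, -8, -1, 3, 71, 74]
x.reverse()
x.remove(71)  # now [74, 3, -1, -8, 0]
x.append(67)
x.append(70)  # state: [74, 3, -1, -8, 0, 67, 70]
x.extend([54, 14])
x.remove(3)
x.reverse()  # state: [14, 54, 70, 67, 0, -8, -1, 74]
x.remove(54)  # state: [14, 70, 67, 0, -8, -1, 74]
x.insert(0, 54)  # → [54, 14, 70, 67, 0, -8, -1, 74]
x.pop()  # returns 74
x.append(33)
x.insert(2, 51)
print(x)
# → [54, 14, 51, 70, 67, 0, -8, -1, 33]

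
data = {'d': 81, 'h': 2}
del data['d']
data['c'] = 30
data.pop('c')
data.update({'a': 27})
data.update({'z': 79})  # {'h': 2, 'a': 27, 'z': 79}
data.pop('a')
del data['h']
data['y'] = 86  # {'z': 79, 'y': 86}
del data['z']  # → {'y': 86}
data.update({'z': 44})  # {'y': 86, 'z': 44}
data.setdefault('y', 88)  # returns 86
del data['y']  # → {'z': 44}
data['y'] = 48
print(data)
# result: {'z': 44, 'y': 48}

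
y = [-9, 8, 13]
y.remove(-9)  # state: [8, 13]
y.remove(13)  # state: [8]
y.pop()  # 8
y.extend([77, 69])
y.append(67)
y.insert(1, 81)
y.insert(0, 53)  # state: [53, 77, 81, 69, 67]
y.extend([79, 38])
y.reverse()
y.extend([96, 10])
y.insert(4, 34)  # [38, 79, 67, 69, 34, 81, 77, 53, 96, 10]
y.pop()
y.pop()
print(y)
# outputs [38, 79, 67, 69, 34, 81, 77, 53]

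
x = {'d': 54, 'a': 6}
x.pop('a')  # 6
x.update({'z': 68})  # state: {'d': 54, 'z': 68}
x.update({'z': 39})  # {'d': 54, 'z': 39}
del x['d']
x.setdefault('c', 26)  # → 26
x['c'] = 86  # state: {'z': 39, 'c': 86}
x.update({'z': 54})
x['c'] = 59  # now {'z': 54, 'c': 59}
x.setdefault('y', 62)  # 62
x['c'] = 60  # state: {'z': 54, 'c': 60, 'y': 62}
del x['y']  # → {'z': 54, 'c': 60}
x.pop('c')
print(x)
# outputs {'z': 54}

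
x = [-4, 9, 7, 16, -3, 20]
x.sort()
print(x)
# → [-4, -3, 7, 9, 16, 20]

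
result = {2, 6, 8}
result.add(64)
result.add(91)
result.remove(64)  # {2, 6, 8, 91}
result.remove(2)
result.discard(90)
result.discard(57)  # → {6, 8, 91}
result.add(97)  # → {6, 8, 91, 97}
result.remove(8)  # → {6, 91, 97}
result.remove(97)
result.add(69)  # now {6, 69, 91}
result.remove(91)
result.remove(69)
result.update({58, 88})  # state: {6, 58, 88}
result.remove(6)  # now {58, 88}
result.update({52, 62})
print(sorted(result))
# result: [52, 58, 62, 88]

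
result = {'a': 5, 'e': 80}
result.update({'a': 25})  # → {'a': 25, 'e': 80}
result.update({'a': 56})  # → {'a': 56, 'e': 80}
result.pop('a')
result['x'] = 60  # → {'e': 80, 'x': 60}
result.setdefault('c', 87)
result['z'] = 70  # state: {'e': 80, 'x': 60, 'c': 87, 'z': 70}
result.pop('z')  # 70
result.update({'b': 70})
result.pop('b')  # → 70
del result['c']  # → {'e': 80, 'x': 60}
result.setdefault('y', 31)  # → 31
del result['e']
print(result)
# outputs {'x': 60, 'y': 31}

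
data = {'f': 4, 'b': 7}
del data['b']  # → {'f': 4}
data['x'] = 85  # {'f': 4, 'x': 85}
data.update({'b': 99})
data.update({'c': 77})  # {'f': 4, 'x': 85, 'b': 99, 'c': 77}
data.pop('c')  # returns 77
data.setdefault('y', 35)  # 35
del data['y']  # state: {'f': 4, 'x': 85, 'b': 99}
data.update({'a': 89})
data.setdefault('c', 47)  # 47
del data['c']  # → {'f': 4, 'x': 85, 'b': 99, 'a': 89}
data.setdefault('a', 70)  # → 89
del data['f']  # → {'x': 85, 'b': 99, 'a': 89}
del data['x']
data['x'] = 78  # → {'b': 99, 'a': 89, 'x': 78}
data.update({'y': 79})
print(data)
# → {'b': 99, 'a': 89, 'x': 78, 'y': 79}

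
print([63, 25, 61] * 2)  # [63, 25, 61, 63, 25, 61]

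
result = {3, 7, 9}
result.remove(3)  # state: {7, 9}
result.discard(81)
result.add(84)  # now {7, 9, 84}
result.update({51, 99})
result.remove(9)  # {7, 51, 84, 99}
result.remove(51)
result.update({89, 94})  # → {7, 84, 89, 94, 99}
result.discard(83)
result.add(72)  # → {7, 72, 84, 89, 94, 99}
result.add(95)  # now {7, 72, 84, 89, 94, 95, 99}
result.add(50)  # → {7, 50, 72, 84, 89, 94, 95, 99}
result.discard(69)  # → {7, 50, 72, 84, 89, 94, 95, 99}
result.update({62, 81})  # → {7, 50, 62, 72, 81, 84, 89, 94, 95, 99}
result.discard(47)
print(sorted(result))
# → [7, 50, 62, 72, 81, 84, 89, 94, 95, 99]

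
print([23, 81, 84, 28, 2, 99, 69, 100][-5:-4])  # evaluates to [28]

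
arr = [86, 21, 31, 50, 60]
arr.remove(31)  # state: [86, 21, 50, 60]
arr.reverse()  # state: [60, 50, 21, 86]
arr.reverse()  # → [86, 21, 50, 60]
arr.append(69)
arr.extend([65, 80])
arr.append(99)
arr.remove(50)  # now [86, 21, 60, 69, 65, 80, 99]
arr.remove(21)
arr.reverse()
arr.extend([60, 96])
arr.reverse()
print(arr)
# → [96, 60, 86, 60, 69, 65, 80, 99]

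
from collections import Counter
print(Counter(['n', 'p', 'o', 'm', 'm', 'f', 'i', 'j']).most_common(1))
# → [('m', 2)]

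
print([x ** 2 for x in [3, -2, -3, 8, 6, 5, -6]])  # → [9, 4, 9, 64, 36, 25, 36]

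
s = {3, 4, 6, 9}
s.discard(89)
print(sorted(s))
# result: [3, 4, 6, 9]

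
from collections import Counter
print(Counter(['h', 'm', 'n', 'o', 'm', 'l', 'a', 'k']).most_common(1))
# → [('m', 2)]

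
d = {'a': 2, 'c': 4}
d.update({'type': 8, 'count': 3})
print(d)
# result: {'a': 2, 'c': 4, 'type': 8, 'count': 3}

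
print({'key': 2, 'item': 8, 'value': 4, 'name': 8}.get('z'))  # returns None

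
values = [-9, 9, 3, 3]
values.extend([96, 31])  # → [-9, 9, 3, 3, 96, 31]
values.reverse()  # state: [31, 96, 3, 3, 9, -9]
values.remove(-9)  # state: [31, 96, 3, 3, 9]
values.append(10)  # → [31, 96, 3, 3, 9, 10]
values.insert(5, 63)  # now [31, 96, 3, 3, 9, 63, 10]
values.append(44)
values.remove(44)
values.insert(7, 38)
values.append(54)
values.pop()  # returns 54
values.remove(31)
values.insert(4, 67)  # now [96, 3, 3, 9, 67, 63, 10, 38]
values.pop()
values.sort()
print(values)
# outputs [3, 3, 9, 10, 63, 67, 96]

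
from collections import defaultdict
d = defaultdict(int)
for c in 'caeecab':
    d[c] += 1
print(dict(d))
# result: {'c': 2, 'a': 2, 'e': 2, 'b': 1}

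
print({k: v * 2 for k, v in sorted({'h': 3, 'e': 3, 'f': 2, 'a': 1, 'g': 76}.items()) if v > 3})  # {'g': 152}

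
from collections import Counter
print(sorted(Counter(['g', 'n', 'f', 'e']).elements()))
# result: ['e', 'f', 'g', 'n']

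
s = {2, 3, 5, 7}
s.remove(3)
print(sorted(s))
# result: [2, 5, 7]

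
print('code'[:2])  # co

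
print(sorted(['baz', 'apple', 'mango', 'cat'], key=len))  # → ['baz', 'cat', 'apple', 'mango']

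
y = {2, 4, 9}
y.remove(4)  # {2, 9}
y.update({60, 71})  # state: {2, 9, 60, 71}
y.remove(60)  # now {2, 9, 71}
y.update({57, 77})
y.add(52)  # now {2, 9, 52, 57, 71, 77}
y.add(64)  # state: {2, 9, 52, 57, 64, 71, 77}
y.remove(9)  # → {2, 52, 57, 64, 71, 77}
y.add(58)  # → {2, 52, 57, 58, 64, 71, 77}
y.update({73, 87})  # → {2, 52, 57, 58, 64, 71, 73, 77, 87}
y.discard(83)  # {2, 52, 57, 58, 64, 71, 73, 77, 87}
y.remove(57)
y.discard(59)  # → {2, 52, 58, 64, 71, 73, 77, 87}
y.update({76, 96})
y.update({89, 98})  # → {2, 52, 58, 64, 71, 73, 76, 77, 87, 89, 96, 98}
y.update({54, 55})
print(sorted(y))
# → [2, 52, 54, 55, 58, 64, 71, 73, 76, 77, 87, 89, 96, 98]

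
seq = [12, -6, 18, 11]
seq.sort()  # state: [-6, 11, 12, 18]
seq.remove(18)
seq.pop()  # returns 12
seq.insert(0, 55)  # [55, -6, 11]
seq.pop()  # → 11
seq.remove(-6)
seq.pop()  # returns 55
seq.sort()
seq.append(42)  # [42]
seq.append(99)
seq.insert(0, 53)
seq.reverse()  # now [99, 42, 53]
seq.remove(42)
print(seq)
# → [99, 53]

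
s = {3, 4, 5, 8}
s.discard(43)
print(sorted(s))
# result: [3, 4, 5, 8]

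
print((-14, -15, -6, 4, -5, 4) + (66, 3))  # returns (-14, -15, -6, 4, -5, 4, 66, 3)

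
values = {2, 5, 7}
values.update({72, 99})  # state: {2, 5, 7, 72, 99}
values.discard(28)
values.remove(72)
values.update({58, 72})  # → {2, 5, 7, 58, 72, 99}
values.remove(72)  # {2, 5, 7, 58, 99}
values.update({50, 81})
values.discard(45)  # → {2, 5, 7, 50, 58, 81, 99}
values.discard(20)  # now {2, 5, 7, 50, 58, 81, 99}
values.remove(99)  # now {2, 5, 7, 50, 58, 81}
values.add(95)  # {2, 5, 7, 50, 58, 81, 95}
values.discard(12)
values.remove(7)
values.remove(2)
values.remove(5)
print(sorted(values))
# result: [50, 58, 81, 95]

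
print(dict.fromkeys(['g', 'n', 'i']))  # {'g': None, 'n': None, 'i': None}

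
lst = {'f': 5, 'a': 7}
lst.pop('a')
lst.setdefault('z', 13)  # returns 13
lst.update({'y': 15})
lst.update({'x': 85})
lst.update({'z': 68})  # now {'f': 5, 'z': 68, 'y': 15, 'x': 85}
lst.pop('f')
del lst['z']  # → {'y': 15, 'x': 85}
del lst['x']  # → {'y': 15}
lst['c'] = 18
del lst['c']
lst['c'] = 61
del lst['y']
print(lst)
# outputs {'c': 61}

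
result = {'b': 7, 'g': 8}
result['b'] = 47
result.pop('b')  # 47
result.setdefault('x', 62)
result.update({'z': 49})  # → {'g': 8, 'x': 62, 'z': 49}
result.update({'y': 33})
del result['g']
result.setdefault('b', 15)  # 15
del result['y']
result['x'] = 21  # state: {'x': 21, 'z': 49, 'b': 15}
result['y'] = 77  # {'x': 21, 'z': 49, 'b': 15, 'y': 77}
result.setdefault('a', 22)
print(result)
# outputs {'x': 21, 'z': 49, 'b': 15, 'y': 77, 'a': 22}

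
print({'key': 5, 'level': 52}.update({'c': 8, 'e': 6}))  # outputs None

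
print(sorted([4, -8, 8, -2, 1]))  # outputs [-8, -2, 1, 4, 8]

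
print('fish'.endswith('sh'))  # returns True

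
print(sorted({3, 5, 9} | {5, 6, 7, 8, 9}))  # [3, 5, 6, 7, 8, 9]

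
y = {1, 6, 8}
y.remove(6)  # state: {1, 8}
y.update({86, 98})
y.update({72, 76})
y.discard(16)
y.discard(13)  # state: {1, 8, 72, 76, 86, 98}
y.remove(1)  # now {8, 72, 76, 86, 98}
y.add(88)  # {8, 72, 76, 86, 88, 98}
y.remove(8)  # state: {72, 76, 86, 88, 98}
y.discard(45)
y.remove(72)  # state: {76, 86, 88, 98}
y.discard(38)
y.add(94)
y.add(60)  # {60, 76, 86, 88, 94, 98}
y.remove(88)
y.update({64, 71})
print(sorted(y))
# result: [60, 64, 71, 76, 86, 94, 98]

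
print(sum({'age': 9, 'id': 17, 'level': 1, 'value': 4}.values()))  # 31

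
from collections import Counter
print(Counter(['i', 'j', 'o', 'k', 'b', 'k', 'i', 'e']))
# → Counter({'i': 2, 'k': 2, 'j': 1, 'o': 1, 'b': 1, 'e': 1})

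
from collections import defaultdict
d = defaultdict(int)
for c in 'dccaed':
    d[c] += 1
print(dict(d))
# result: {'d': 2, 'c': 2, 'a': 1, 'e': 1}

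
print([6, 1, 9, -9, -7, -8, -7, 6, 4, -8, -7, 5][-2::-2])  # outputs [-7, 4, -7, -7, 9, 6]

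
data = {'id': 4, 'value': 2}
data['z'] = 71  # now {'id': 4, 'value': 2, 'z': 71}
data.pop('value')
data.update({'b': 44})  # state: {'id': 4, 'z': 71, 'b': 44}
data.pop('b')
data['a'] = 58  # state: {'id': 4, 'z': 71, 'a': 58}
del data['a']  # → {'id': 4, 'z': 71}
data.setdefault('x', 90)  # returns 90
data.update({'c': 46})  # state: {'id': 4, 'z': 71, 'x': 90, 'c': 46}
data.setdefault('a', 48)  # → 48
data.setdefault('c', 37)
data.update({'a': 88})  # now {'id': 4, 'z': 71, 'x': 90, 'c': 46, 'a': 88}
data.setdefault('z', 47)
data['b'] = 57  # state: {'id': 4, 'z': 71, 'x': 90, 'c': 46, 'a': 88, 'b': 57}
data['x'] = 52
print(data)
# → {'id': 4, 'z': 71, 'x': 52, 'c': 46, 'a': 88, 'b': 57}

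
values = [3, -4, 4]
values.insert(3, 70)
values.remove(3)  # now [-4, 4, 70]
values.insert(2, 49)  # [-4, 4, 49, 70]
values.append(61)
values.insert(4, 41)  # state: [-4, 4, 49, 70, 41, 61]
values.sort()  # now [-4, 4, 41, 49, 61, 70]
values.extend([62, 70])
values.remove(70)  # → [-4, 4, 41, 49, 61, 62, 70]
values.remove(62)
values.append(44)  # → [-4, 4, 41, 49, 61, 70, 44]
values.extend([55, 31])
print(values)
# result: [-4, 4, 41, 49, 61, 70, 44, 55, 31]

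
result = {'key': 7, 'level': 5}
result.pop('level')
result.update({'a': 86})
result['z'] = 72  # {'key': 7, 'a': 86, 'z': 72}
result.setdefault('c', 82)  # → 82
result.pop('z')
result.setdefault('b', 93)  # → 93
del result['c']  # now {'key': 7, 'a': 86, 'b': 93}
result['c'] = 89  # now {'key': 7, 'a': 86, 'b': 93, 'c': 89}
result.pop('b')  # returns 93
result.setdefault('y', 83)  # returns 83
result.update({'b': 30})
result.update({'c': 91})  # {'key': 7, 'a': 86, 'c': 91, 'y': 83, 'b': 30}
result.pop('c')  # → 91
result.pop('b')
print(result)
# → {'key': 7, 'a': 86, 'y': 83}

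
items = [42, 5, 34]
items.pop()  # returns 34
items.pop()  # 5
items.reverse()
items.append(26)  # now [42, 26]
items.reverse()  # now [26, 42]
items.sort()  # [26, 42]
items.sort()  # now [26, 42]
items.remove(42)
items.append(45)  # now [26, 45]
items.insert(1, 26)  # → [26, 26, 45]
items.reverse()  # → [45, 26, 26]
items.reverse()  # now [26, 26, 45]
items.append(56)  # [26, 26, 45, 56]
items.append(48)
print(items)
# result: [26, 26, 45, 56, 48]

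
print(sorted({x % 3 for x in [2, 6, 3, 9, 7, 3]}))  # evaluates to [0, 1, 2]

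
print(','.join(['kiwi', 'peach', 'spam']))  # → kiwi,peach,spam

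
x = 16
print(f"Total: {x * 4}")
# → Total: 64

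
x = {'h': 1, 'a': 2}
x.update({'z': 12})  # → {'h': 1, 'a': 2, 'z': 12}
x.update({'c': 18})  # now {'h': 1, 'a': 2, 'z': 12, 'c': 18}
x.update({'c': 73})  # {'h': 1, 'a': 2, 'z': 12, 'c': 73}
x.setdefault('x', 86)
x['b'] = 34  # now {'h': 1, 'a': 2, 'z': 12, 'c': 73, 'x': 86, 'b': 34}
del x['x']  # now {'h': 1, 'a': 2, 'z': 12, 'c': 73, 'b': 34}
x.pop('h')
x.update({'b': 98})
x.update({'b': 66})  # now {'a': 2, 'z': 12, 'c': 73, 'b': 66}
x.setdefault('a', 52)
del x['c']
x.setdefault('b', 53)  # 66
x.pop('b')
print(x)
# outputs {'a': 2, 'z': 12}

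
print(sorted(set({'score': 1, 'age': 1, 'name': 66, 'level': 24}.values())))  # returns [1, 24, 66]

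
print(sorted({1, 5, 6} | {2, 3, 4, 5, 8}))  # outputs [1, 2, 3, 4, 5, 6, 8]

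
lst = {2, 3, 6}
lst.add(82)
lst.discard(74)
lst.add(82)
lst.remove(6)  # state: {2, 3, 82}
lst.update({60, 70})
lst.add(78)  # {2, 3, 60, 70, 78, 82}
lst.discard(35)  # {2, 3, 60, 70, 78, 82}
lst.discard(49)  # {2, 3, 60, 70, 78, 82}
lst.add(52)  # {2, 3, 52, 60, 70, 78, 82}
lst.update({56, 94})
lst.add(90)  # {2, 3, 52, 56, 60, 70, 78, 82, 90, 94}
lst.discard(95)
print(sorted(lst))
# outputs [2, 3, 52, 56, 60, 70, 78, 82, 90, 94]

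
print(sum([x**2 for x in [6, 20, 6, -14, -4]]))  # 684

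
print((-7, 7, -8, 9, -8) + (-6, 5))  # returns (-7, 7, -8, 9, -8, -6, 5)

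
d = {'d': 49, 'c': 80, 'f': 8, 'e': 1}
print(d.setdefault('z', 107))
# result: 107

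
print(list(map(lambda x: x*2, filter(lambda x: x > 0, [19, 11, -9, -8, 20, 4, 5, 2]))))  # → [38, 22, 40, 8, 10, 4]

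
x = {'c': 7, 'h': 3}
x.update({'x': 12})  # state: {'c': 7, 'h': 3, 'x': 12}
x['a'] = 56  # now {'c': 7, 'h': 3, 'x': 12, 'a': 56}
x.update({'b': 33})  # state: {'c': 7, 'h': 3, 'x': 12, 'a': 56, 'b': 33}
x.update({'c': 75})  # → {'c': 75, 'h': 3, 'x': 12, 'a': 56, 'b': 33}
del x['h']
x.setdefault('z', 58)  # 58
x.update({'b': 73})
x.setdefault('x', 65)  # 12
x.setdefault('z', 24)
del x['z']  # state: {'c': 75, 'x': 12, 'a': 56, 'b': 73}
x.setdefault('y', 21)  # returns 21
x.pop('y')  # 21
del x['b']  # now {'c': 75, 'x': 12, 'a': 56}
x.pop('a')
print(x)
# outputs {'c': 75, 'x': 12}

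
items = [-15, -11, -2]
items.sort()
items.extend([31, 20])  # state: [-15, -11, -2, 31, 20]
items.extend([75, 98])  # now [-15, -11, -2, 31, 20, 75, 98]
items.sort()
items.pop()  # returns 98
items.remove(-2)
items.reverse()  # [75, 31, 20, -11, -15]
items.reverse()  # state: [-15, -11, 20, 31, 75]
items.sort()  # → [-15, -11, 20, 31, 75]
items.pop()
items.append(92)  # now [-15, -11, 20, 31, 92]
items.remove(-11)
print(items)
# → [-15, 20, 31, 92]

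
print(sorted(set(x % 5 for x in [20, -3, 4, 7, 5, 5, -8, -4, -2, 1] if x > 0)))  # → [0, 1, 2, 4]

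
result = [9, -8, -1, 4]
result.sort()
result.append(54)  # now [-8, -1, 4, 9, 54]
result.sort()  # [-8, -1, 4, 9, 54]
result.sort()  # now [-8, -1, 4, 9, 54]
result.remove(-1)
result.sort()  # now [-8, 4, 9, 54]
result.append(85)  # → [-8, 4, 9, 54, 85]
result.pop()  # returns 85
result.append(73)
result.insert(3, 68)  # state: [-8, 4, 9, 68, 54, 73]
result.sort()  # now [-8, 4, 9, 54, 68, 73]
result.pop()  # 73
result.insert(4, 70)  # [-8, 4, 9, 54, 70, 68]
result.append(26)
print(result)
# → [-8, 4, 9, 54, 70, 68, 26]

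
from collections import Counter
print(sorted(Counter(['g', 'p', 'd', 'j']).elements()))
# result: ['d', 'g', 'j', 'p']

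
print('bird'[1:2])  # i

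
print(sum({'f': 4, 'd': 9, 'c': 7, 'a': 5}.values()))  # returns 25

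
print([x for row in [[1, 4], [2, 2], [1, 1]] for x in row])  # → [1, 4, 2, 2, 1, 1]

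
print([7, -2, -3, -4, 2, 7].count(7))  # 2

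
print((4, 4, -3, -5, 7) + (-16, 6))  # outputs (4, 4, -3, -5, 7, -16, 6)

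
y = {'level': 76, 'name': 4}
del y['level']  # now {'name': 4}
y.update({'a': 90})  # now {'name': 4, 'a': 90}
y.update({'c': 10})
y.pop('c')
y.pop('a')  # 90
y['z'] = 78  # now {'name': 4, 'z': 78}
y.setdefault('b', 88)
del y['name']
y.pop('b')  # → 88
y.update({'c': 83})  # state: {'z': 78, 'c': 83}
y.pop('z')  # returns 78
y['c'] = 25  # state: {'c': 25}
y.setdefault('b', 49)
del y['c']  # {'b': 49}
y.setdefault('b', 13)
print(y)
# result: {'b': 49}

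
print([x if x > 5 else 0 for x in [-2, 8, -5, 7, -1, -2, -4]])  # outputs [0, 8, 0, 7, 0, 0, 0]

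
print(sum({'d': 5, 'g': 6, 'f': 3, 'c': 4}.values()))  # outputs 18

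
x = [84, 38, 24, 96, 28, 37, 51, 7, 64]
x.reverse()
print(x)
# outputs [64, 7, 51, 37, 28, 96, 24, 38, 84]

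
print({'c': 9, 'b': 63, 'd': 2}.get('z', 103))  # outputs 103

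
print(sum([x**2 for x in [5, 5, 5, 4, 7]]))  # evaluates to 140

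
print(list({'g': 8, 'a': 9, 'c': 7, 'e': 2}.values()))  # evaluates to [8, 9, 7, 2]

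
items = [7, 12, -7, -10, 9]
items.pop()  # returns 9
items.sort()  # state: [-10, -7, 7, 12]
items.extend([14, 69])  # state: [-10, -7, 7, 12, 14, 69]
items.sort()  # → [-10, -7, 7, 12, 14, 69]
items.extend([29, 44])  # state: [-10, -7, 7, 12, 14, 69, 29, 44]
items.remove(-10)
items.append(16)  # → [-7, 7, 12, 14, 69, 29, 44, 16]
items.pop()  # 16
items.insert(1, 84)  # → [-7, 84, 7, 12, 14, 69, 29, 44]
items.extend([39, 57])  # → [-7, 84, 7, 12, 14, 69, 29, 44, 39, 57]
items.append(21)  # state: [-7, 84, 7, 12, 14, 69, 29, 44, 39, 57, 21]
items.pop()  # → 21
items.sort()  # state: [-7, 7, 12, 14, 29, 39, 44, 57, 69, 84]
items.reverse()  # [84, 69, 57, 44, 39, 29, 14, 12, 7, -7]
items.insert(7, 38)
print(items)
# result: [84, 69, 57, 44, 39, 29, 14, 38, 12, 7, -7]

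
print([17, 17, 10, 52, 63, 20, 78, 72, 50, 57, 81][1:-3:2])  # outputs [17, 52, 20, 72]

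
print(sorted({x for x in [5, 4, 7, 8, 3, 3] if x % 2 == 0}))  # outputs [4, 8]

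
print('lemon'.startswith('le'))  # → True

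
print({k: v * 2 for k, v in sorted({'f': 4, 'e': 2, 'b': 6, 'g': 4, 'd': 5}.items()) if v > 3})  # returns {'b': 12, 'd': 10, 'f': 8, 'g': 8}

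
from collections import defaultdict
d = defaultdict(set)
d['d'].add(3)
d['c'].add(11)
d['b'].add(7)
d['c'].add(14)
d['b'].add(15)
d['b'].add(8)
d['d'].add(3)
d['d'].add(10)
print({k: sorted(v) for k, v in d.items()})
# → {'d': [3, 10], 'c': [11, 14], 'b': [7, 8, 15]}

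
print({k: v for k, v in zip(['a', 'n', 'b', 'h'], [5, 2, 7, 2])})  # {'a': 5, 'n': 2, 'b': 7, 'h': 2}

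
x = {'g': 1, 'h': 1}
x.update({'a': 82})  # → {'g': 1, 'h': 1, 'a': 82}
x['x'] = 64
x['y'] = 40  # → {'g': 1, 'h': 1, 'a': 82, 'x': 64, 'y': 40}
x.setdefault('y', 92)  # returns 40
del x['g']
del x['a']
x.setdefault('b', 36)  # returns 36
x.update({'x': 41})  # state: {'h': 1, 'x': 41, 'y': 40, 'b': 36}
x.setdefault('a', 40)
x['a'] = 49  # {'h': 1, 'x': 41, 'y': 40, 'b': 36, 'a': 49}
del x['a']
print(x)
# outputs {'h': 1, 'x': 41, 'y': 40, 'b': 36}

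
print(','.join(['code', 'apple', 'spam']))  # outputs code,apple,spam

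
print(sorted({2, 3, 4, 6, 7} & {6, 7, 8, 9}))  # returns [6, 7]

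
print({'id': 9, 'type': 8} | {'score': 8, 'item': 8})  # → {'id': 9, 'type': 8, 'score': 8, 'item': 8}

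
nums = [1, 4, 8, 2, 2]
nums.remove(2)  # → [1, 4, 8, 2]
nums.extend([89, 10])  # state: [1, 4, 8, 2, 89, 10]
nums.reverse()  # [10, 89, 2, 8, 4, 1]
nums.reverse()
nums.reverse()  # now [10, 89, 2, 8, 4, 1]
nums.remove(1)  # [10, 89, 2, 8, 4]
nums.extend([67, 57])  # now [10, 89, 2, 8, 4, 67, 57]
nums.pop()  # 57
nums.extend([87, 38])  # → [10, 89, 2, 8, 4, 67, 87, 38]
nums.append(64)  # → [10, 89, 2, 8, 4, 67, 87, 38, 64]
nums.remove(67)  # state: [10, 89, 2, 8, 4, 87, 38, 64]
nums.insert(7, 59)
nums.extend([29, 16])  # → [10, 89, 2, 8, 4, 87, 38, 59, 64, 29, 16]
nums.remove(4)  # [10, 89, 2, 8, 87, 38, 59, 64, 29, 16]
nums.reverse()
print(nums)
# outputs [16, 29, 64, 59, 38, 87, 8, 2, 89, 10]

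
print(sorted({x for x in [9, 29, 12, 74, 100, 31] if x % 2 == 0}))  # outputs [12, 74, 100]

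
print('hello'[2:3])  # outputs l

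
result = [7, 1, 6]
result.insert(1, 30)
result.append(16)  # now [7, 30, 1, 6, 16]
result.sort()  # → [1, 6, 7, 16, 30]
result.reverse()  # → [30, 16, 7, 6, 1]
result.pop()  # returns 1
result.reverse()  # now [6, 7, 16, 30]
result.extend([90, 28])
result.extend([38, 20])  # [6, 7, 16, 30, 90, 28, 38, 20]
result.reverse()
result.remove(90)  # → [20, 38, 28, 30, 16, 7, 6]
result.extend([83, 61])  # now [20, 38, 28, 30, 16, 7, 6, 83, 61]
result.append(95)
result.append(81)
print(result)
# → [20, 38, 28, 30, 16, 7, 6, 83, 61, 95, 81]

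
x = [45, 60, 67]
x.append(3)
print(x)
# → [45, 60, 67, 3]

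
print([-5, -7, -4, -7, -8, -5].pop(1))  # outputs -7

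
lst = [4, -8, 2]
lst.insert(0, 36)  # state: [36, 4, -8, 2]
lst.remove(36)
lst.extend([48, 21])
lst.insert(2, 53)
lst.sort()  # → [-8, 2, 4, 21, 48, 53]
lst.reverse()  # [53, 48, 21, 4, 2, -8]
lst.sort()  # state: [-8, 2, 4, 21, 48, 53]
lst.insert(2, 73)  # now [-8, 2, 73, 4, 21, 48, 53]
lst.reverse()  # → [53, 48, 21, 4, 73, 2, -8]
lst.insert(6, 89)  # [53, 48, 21, 4, 73, 2, 89, -8]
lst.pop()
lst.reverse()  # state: [89, 2, 73, 4, 21, 48, 53]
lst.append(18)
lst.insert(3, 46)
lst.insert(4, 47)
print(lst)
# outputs [89, 2, 73, 46, 47, 4, 21, 48, 53, 18]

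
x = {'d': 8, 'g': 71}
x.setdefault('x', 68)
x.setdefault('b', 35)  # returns 35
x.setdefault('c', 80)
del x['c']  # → {'d': 8, 'g': 71, 'x': 68, 'b': 35}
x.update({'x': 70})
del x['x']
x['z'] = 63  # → {'d': 8, 'g': 71, 'b': 35, 'z': 63}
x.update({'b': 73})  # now {'d': 8, 'g': 71, 'b': 73, 'z': 63}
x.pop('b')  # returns 73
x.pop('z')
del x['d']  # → {'g': 71}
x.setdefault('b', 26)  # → 26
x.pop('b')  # 26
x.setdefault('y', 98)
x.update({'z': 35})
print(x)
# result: {'g': 71, 'y': 98, 'z': 35}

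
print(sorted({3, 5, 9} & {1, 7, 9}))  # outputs [9]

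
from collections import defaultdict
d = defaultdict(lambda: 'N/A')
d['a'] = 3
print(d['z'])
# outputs N/A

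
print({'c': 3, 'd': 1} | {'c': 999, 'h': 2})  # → {'c': 999, 'd': 1, 'h': 2}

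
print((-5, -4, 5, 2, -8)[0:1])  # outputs (-5,)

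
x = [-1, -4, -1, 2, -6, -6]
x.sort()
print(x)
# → [-6, -6, -4, -1, -1, 2]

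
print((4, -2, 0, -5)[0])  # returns 4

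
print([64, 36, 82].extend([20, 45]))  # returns None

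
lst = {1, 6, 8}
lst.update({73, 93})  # {1, 6, 8, 73, 93}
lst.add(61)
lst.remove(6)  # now {1, 8, 61, 73, 93}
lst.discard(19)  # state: {1, 8, 61, 73, 93}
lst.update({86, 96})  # {1, 8, 61, 73, 86, 93, 96}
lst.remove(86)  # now {1, 8, 61, 73, 93, 96}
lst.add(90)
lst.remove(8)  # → {1, 61, 73, 90, 93, 96}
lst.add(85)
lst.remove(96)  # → {1, 61, 73, 85, 90, 93}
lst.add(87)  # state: {1, 61, 73, 85, 87, 90, 93}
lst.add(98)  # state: {1, 61, 73, 85, 87, 90, 93, 98}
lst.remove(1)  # {61, 73, 85, 87, 90, 93, 98}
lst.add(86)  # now {61, 73, 85, 86, 87, 90, 93, 98}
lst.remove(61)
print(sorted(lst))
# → [73, 85, 86, 87, 90, 93, 98]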